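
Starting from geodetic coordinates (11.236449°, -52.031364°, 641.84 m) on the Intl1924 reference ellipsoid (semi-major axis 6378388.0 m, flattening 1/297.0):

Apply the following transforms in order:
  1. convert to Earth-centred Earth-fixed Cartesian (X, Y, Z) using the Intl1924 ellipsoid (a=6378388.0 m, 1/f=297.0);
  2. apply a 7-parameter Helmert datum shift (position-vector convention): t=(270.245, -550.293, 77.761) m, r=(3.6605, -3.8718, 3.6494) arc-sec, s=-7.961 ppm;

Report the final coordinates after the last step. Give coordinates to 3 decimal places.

start: φ=11.236449°, λ=-52.031364°, h=641.840 m
→ ECEF (a=6378388.000, f=1/297.0): X=3849833.4518, Y=-4933125.9084, Z=1234809.3436
→ Helmert 7p (PV): X=3850137.1499, Y=-4933590.7285, Z=1234861.9934

X=3850137.150 m, Y=-4933590.729 m, Z=1234861.993 m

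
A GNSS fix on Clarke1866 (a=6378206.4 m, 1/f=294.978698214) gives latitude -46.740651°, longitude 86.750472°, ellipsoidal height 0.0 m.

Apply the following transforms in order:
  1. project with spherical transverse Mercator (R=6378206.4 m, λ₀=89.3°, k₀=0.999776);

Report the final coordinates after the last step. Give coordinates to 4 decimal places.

start: φ=-46.740651°, λ=86.750472°, h=0.000 m
→ tm (R=6378206.4, λ₀=89.3°): E=-194451.6239, N=-5205188.2577

E=-194451.6239 m, N=-5205188.2577 m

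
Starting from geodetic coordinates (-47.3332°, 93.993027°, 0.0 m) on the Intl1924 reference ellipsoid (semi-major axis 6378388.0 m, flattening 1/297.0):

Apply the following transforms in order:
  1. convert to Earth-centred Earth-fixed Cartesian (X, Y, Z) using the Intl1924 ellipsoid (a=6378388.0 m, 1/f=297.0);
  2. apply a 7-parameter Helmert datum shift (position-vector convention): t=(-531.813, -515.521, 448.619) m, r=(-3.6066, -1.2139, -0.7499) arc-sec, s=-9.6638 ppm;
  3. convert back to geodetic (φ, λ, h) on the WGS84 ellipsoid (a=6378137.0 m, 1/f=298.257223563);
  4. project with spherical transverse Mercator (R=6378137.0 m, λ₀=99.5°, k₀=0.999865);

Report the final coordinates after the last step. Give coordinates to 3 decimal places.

start: φ=-47.333200°, λ=93.993027°, h=0.000 m
→ ECEF (a=6378388.000, f=1/297.0): X=-301570.4252, Y=4320213.6792, Z=-4667035.8361
→ Helmert 7p (PV): X=-302056.1515, Y=4319575.9012, Z=-4666619.4301
→ geod (Bowring, a=6378137.000): φ=-47.33382633°, λ=94.00002613°, h=-512.7597 m
→ tm (R=6378137.0, λ₀=99.5°): E=-414831.6653, N=-5283128.1150

E=-414831.665 m, N=-5283128.115 m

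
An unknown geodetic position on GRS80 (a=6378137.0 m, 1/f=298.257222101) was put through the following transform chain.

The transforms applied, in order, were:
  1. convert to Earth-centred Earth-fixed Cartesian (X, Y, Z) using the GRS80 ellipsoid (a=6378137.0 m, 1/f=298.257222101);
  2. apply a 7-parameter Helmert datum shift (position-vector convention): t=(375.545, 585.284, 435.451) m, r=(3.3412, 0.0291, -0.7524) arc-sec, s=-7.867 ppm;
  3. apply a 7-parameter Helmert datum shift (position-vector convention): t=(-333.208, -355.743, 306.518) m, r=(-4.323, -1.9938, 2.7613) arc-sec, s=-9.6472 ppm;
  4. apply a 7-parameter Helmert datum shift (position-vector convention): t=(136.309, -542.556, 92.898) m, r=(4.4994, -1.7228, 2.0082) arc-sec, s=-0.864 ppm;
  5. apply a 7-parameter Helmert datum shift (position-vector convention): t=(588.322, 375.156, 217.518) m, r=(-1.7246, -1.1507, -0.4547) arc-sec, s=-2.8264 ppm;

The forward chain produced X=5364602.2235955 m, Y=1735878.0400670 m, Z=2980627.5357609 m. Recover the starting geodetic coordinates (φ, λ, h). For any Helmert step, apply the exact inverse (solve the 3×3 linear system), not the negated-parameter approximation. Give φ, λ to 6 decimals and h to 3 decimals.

start: X=5364602.2236, Y=1735878.0401, Z=2980627.5358 m
→ Helmert⁻¹: X=5364041.8636, Y=1735494.6946, Z=2980403.0276
→ Helmert⁻¹: X=5363951.9833, Y=1736051.5368, Z=2980230.0332
→ Helmert⁻¹: X=5364388.9908, Y=1736289.7625, Z=2979936.8000
→ Helmert⁻¹: X=5364048.8928, Y=1735785.9637, Z=2979497.4284
→ geod (Bowring, a=6378137.000): φ=28.01457500°, λ=17.93138500°, h=3334.3150 m

φ=28.014575°, λ=17.931385°, h=3334.315 m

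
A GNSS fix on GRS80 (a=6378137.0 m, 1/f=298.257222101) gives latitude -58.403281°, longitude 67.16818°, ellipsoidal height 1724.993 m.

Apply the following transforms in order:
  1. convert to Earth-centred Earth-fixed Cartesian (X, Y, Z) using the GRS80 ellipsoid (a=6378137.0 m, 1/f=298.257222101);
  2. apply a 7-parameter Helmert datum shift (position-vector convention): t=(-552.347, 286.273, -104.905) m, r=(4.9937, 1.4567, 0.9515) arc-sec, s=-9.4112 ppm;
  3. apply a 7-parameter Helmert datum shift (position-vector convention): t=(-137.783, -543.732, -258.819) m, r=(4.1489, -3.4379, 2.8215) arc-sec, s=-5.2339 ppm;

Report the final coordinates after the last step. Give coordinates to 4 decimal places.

X=1299485.4278 m, Y=3088210.2484 m, Z=-5411010.7237 m

start: φ=-58.403281°, λ=67.168180°, h=1724.993 m
→ ECEF (a=6378137.000, f=1/298.257222101): X=1300199.1196, Y=3088249.3298, Z=-5410875.6130
→ Helmert 7p (PV): X=1299582.0774, Y=3088643.5332, Z=-5410864.0112
→ Helmert 7p (PV): X=1299485.4278, Y=3088210.2484, Z=-5411010.7237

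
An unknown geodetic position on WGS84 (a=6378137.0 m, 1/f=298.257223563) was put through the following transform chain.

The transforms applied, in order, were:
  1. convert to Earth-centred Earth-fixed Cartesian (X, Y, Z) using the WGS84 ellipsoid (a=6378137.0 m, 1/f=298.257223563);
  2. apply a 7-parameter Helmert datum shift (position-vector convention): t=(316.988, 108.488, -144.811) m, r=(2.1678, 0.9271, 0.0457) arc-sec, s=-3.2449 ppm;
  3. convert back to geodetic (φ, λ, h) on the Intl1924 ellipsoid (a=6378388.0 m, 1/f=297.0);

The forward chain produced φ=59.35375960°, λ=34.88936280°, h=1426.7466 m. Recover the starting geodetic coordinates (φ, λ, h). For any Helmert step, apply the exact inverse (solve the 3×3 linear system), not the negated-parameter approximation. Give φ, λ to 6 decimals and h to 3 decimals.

φ=59.356055°, λ=34.892048°, h=1591.207 m

start: φ=59.353760°, λ=34.889363°, h=1426.747 m
→ ECEF (a=6378388.000, f=1/297.0): X=2674156.2389, Y=1864779.2479, Z=5465472.8756
→ Helmert⁻¹: X=2673823.7740, Y=1864733.6608, Z=5465627.8421
→ geod (Bowring, a=6378137.000): φ=59.35605500°, λ=34.89204800°, h=1591.2070 m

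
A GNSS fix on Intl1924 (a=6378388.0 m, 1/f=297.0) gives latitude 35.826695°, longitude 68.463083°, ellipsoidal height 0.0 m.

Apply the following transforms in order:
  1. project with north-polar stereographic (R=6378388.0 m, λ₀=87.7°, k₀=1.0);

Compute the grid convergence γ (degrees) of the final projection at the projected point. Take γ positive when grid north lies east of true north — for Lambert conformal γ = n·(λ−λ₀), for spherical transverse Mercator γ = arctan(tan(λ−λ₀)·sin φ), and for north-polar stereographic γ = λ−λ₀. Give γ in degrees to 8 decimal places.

start: φ=35.826695°, λ=68.463083°, h=0.000 m
→ into stereo (λ₀=87.7°): φ=35.82669500°, λ−λ₀=-19.23691700°
convergence γ = -19.23691700°

-19.23691700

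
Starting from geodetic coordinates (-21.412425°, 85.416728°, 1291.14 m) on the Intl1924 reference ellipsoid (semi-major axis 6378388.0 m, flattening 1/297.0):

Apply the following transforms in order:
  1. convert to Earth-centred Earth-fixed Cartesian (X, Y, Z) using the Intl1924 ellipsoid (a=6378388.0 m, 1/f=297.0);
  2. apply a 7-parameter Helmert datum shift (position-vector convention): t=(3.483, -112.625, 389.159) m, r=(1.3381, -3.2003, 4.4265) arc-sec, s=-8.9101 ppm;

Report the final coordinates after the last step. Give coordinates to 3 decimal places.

X=474720.376 m, Y=5922853.336 m, Z=-2314011.698 m

start: φ=-21.412425°, λ=85.416728°, h=1291.140 m
→ ECEF (a=6378388.000, f=1/297.0): X=474812.3214, Y=5922993.5317, Z=-2314467.2697
→ Helmert 7p (PV): X=474720.3756, Y=5922853.3363, Z=-2314011.6979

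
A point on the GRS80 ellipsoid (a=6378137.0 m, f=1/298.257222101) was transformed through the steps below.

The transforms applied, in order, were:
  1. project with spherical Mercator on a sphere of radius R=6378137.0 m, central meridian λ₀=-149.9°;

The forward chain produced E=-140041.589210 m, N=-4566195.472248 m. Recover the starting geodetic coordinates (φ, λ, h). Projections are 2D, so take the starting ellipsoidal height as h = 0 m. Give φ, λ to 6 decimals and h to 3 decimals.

φ=-37.906285°, λ=-151.158015°, h=0.000 m

start: E=-140041.5892, N=-4566195.4722 m
→ merc⁻¹: φ=-37.90628500°, λ=-151.15801500°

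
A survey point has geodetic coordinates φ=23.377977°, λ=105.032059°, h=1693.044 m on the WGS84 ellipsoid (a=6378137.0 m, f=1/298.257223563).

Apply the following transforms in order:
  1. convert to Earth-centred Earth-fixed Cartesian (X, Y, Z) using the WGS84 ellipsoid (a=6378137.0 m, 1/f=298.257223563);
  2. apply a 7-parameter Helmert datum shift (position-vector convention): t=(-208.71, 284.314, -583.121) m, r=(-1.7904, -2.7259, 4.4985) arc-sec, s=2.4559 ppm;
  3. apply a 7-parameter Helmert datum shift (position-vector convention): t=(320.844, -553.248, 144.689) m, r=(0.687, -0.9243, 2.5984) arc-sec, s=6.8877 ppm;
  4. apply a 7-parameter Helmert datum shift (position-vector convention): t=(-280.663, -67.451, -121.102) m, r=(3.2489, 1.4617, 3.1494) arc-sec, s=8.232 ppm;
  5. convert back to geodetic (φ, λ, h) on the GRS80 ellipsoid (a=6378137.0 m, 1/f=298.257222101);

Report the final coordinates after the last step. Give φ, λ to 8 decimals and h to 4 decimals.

start: φ=23.377977°, λ=105.032059°, h=1693.044 m
→ ECEF (a=6378137.000, f=1/298.257223563): X=-1519633.7915, Y=5658683.6897, Z=2515868.9412
→ Helmert 7p (PV): X=-1520002.8947, Y=5658970.5966, Z=2515222.7980
→ Helmert 7p (PV): X=-1519775.0799, Y=5658428.8002, Z=2515396.8480
→ Helmert 7p (PV): X=-1520136.8258, Y=5658345.1036, Z=2515396.3500
→ geod (Bowring, a=6378137.000): φ=23.37476481°, λ=105.03766867°, h=1325.1586 m

φ=23.37476481°, λ=105.03766867°, h=1325.1586 m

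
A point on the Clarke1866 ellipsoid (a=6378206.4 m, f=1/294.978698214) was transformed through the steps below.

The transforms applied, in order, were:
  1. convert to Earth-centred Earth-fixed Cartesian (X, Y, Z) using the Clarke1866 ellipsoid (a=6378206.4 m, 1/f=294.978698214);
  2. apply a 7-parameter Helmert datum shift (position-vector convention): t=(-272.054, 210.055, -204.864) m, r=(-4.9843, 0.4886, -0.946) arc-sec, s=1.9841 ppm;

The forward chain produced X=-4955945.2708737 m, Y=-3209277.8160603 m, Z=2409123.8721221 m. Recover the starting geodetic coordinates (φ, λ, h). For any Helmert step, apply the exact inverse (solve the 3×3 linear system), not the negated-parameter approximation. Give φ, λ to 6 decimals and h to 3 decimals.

φ=22.334481°, λ=-147.070620°, h=1743.282 m

start: X=-4955945.2709, Y=-3209277.8161, Z=2409123.8721 m
→ Helmert⁻¹: X=-4955654.3712, Y=-3209562.4495, Z=2409234.6591
→ geod (Bowring, a=6378206.400): φ=22.33448100°, λ=-147.07062000°, h=1743.2820 m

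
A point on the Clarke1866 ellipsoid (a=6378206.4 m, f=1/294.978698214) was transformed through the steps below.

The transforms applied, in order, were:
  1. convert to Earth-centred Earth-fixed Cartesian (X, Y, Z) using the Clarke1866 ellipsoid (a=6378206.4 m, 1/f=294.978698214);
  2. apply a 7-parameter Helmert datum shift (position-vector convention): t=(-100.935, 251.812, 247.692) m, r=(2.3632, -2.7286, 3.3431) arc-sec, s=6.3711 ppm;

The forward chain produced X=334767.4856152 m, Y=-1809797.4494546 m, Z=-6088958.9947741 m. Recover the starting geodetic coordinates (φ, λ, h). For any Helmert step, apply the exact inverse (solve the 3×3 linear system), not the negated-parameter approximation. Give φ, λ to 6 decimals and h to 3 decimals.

start: X=334767.4856, Y=-1809797.4495, Z=-6088958.9948 m
→ Helmert⁻¹: X=334756.3981, Y=-1810112.9193, Z=-6089151.5818
→ geod (Bowring, a=6378206.400): φ=-73.28688000°, λ=-79.52228600°, h=2929.7060 m

φ=-73.286880°, λ=-79.522286°, h=2929.706 m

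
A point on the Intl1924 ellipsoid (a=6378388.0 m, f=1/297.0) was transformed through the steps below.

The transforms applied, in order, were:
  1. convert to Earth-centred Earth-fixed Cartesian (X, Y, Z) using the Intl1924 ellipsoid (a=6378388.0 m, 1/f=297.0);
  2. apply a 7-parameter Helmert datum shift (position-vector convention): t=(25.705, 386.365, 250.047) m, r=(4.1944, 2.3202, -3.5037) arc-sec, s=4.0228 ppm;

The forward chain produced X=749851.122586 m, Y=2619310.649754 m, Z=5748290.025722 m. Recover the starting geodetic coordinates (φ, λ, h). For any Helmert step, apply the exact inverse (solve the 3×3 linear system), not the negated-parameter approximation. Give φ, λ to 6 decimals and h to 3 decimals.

start: X=749851.1226, Y=2619310.6498, Z=5748290.0257 m
→ Helmert⁻¹: X=749713.2561, Y=2619043.3695, Z=5747972.0305
→ geod (Bowring, a=6378388.000): φ=64.79077100°, λ=74.02598600°, h=32.9840 m

φ=64.790771°, λ=74.025986°, h=32.984 m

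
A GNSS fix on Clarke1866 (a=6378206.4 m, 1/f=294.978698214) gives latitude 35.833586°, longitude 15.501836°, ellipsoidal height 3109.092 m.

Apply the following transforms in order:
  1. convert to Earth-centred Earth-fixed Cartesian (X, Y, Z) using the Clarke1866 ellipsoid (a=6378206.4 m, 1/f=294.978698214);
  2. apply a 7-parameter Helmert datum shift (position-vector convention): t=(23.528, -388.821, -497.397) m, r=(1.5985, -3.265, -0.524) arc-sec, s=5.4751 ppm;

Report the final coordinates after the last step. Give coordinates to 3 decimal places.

start: φ=35.833586°, λ=15.501836°, h=3109.092 m
→ ECEF (a=6378206.400, f=1/294.978698214): X=4991053.9733, Y=1384314.0040, Z=3714867.8040
→ Helmert 7p (PV): X=4991049.5410, Y=1383891.2934, Z=3714480.4791

X=4991049.541 m, Y=1383891.293 m, Z=3714480.479 m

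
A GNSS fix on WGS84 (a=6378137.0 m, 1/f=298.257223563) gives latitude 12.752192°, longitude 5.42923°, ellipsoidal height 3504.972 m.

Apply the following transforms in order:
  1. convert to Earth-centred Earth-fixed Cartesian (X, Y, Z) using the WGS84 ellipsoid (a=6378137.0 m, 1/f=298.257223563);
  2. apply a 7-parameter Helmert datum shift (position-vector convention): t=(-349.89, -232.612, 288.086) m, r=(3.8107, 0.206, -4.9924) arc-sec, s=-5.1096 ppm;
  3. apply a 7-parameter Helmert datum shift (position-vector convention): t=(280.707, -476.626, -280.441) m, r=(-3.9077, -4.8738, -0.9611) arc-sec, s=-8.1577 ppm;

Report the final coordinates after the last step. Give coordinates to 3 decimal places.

start: φ=12.752192°, λ=5.429230°, h=3504.972 m
→ ECEF (a=6378137.000, f=1/298.257223563): X=6197318.8442, Y=589009.1369, Z=1399453.4060
→ Helmert 7p (PV): X=6196952.9422, Y=588597.6626, Z=1399739.0338
→ Helmert 7p (PV): X=6197152.7649, Y=588113.8782, Z=1399582.4489

X=6197152.765 m, Y=588113.878 m, Z=1399582.449 m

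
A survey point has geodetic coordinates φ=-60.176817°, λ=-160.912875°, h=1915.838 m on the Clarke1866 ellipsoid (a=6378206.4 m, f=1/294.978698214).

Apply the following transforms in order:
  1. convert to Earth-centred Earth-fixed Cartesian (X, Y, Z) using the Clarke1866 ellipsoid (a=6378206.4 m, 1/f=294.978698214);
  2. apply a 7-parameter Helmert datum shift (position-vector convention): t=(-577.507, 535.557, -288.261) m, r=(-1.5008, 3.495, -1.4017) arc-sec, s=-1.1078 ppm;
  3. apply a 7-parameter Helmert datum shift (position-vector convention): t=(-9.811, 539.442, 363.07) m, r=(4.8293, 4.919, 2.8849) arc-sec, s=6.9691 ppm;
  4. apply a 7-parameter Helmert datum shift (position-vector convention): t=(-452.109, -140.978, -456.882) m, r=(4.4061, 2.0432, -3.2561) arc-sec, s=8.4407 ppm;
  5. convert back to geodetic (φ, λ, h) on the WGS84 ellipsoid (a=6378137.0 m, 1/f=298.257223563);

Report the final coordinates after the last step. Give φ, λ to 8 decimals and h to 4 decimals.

φ=-60.16936742°, λ=-160.94054367°, h=2564.9411 m

start: φ=-60.176817°, λ=-160.912875°, h=1915.838 m
→ ECEF (a=6378206.400, f=1/294.978698214): X=-3006216.0925, Y=-1040239.1824, Z=-5511765.5400
→ Helmert 7p (PV): X=-3006890.7309, Y=-1039722.1479, Z=-5511989.1882
→ Helmert 7p (PV): X=-3007038.4059, Y=-1039102.9540, Z=-5511617.1663
→ Helmert 7p (PV): X=-3007586.8968, Y=-1039087.4965, Z=-5512112.9799
→ geod (Bowring, a=6378137.000): φ=-60.16936742°, λ=-160.94054367°, h=2564.9411 m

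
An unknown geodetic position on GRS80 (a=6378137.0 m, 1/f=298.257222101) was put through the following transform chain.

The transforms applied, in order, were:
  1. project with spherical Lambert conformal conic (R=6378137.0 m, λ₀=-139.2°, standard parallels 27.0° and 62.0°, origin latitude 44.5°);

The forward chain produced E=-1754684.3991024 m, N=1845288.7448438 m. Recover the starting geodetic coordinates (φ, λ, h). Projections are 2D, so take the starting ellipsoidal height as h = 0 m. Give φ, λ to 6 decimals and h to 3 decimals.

start: E=-1754684.3991, N=1845288.7448 m
→ lcc⁻¹: φ=58.48269200°, λ=-170.74267600°

φ=58.482692°, λ=-170.742676°, h=0.000 m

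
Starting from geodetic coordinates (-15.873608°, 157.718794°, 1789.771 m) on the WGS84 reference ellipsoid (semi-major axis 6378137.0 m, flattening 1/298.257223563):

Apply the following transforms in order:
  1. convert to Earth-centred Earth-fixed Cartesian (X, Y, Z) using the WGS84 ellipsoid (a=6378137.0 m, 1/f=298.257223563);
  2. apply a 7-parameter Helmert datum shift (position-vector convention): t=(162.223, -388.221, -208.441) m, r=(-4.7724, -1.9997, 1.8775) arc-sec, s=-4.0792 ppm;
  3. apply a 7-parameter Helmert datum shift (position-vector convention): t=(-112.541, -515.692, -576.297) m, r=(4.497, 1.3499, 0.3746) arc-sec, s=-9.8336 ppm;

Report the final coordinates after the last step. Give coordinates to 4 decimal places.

X=-5679759.0933 m, Y=2326306.7751 m, Z=-1734550.4346 m

start: φ=-15.873608°, λ=157.718794°, h=1789.771 m
→ ECEF (a=6378137.000, f=1/298.257223563): X=-5679867.8467, Y=2327307.3860, Z=-1733768.8082
→ Helmert 7p (PV): X=-5679686.8298, Y=2326817.8568, Z=-1734079.0891
→ Helmert 7p (PV): X=-5679759.0933, Y=2326306.7751, Z=-1734550.4346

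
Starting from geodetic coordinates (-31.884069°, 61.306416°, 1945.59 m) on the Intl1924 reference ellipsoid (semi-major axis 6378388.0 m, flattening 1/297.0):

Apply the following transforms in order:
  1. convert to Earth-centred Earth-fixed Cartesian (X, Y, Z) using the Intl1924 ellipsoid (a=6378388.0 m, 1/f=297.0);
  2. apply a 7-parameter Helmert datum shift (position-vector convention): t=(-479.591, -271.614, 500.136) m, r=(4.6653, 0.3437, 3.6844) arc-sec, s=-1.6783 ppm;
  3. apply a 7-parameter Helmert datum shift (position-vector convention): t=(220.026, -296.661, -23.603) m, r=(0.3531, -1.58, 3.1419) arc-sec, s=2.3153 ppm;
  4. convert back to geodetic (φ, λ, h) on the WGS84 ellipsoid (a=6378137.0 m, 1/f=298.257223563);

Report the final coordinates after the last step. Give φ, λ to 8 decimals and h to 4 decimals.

φ=-31.88125831°, λ=61.30806267°, h=1393.9526 m

start: φ=-31.884069°, λ=61.306416°, h=1945.590 m
→ ECEF (a=6378388.000, f=1/297.0): X=2603597.4667, Y=4756832.5639, Z=-3350600.1282
→ Helmert 7p (PV): X=2603022.9543, Y=4756675.2569, Z=-3349991.1174
→ Helmert 7p (PV): X=2603202.2127, Y=4756434.9941, Z=-3349994.3944
→ geod (Bowring, a=6378137.000): φ=-31.88125831°, λ=61.30806267°, h=1393.9526 m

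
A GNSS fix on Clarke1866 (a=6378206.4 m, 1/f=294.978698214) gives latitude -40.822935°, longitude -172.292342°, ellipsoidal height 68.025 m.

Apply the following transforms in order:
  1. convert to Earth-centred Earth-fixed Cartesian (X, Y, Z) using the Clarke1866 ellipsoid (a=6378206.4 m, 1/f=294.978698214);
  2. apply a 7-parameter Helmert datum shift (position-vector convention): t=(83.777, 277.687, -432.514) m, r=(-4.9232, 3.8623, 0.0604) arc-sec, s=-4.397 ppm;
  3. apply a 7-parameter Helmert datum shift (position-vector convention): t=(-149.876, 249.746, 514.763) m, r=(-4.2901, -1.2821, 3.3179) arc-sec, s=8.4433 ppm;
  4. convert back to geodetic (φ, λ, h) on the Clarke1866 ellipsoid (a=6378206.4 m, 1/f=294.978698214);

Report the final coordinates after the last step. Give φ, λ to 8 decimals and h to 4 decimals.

start: φ=-40.822935°, λ=-172.292342°, h=68.025 m
→ ECEF (a=6378206.400, f=1/294.978698214): X=-4789978.8030, Y=-648282.4742, Z=-4147408.5522
→ Helmert 7p (PV): X=-4789951.4343, Y=-648102.3307, Z=-4147717.6649
→ Helmert 7p (PV): X=-4790105.5465, Y=-648021.3760, Z=-4147254.2160
→ geod (Bowring, a=6378206.400): φ=-40.82135002°, λ=-172.29561041°, h=35.6853 m

φ=-40.82135002°, λ=-172.29561041°, h=35.6853 m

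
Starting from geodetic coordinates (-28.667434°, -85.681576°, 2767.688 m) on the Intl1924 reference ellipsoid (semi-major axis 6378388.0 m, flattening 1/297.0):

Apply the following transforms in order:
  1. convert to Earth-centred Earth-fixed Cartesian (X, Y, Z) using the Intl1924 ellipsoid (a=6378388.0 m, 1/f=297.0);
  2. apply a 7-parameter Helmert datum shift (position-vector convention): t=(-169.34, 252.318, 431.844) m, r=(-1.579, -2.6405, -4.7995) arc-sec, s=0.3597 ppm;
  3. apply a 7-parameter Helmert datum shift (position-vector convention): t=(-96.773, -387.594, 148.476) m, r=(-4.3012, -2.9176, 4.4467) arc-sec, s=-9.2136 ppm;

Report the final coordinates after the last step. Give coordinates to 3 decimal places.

start: φ=-28.667434°, λ=-85.681576°, h=2767.688 m
→ ECEF (a=6378388.000, f=1/297.0): X=421923.5976, Y=-5587373.4942, Z=-3042982.3655
→ Helmert 7p (PV): X=421663.3535, Y=-5587156.2982, Z=-3042503.4423
→ Helmert 7p (PV): X=421726.1791, Y=-5587546.7683, Z=-3042204.4627

X=421726.179 m, Y=-5587546.768 m, Z=-3042204.463 m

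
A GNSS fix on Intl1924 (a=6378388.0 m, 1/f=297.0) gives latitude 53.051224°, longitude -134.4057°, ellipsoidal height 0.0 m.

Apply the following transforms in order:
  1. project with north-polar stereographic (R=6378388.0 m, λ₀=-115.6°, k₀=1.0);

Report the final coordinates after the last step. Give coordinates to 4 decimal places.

start: φ=53.051224°, λ=-134.405700°, h=0.000 m
→ stereo (R=6378388.0, λ₀=-115.6°): E=-1373903.4462, N=-4034499.1680

E=-1373903.4462 m, N=-4034499.1680 m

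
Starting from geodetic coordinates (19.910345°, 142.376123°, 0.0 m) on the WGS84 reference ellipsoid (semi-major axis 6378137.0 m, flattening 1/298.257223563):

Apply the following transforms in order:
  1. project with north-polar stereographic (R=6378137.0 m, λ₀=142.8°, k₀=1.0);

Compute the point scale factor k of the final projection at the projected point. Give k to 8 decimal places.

start: φ=19.910345°, λ=142.376123°, h=0.000 m
→ into stereo (λ₀=142.8°): φ=19.91034500°, λ−λ₀=-0.42387700°
scale k = 1.49192572

1.49192572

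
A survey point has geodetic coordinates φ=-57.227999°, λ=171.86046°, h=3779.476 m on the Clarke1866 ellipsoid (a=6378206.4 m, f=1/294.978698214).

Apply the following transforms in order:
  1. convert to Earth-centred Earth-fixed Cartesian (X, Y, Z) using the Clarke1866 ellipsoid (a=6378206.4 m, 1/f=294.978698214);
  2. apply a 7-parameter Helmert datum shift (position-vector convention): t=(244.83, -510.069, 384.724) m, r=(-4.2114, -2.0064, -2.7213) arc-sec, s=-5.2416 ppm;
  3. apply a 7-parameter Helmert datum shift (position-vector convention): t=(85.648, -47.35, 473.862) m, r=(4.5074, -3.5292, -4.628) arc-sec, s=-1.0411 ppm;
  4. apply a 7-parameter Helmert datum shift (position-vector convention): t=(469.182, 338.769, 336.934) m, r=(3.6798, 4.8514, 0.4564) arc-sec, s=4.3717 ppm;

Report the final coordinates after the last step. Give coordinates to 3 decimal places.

start: φ=-57.227999°, λ=171.860460°, h=3779.476 m
→ ECEF (a=6378206.400, f=1/294.978698214): X=-3427958.8274, Y=490284.5874, Z=-5342663.8725
→ Helmert 7p (PV): X=-3427637.5915, Y=489708.0912, Z=-5342294.4993
→ Helmert 7p (PV): X=-3427445.9806, Y=489853.8801, Z=-5341863.0211
→ Helmert 7p (PV): X=-3427118.5087, Y=490282.5068, Z=-5341460.0862

X=-3427118.509 m, Y=490282.507 m, Z=-5341460.086 m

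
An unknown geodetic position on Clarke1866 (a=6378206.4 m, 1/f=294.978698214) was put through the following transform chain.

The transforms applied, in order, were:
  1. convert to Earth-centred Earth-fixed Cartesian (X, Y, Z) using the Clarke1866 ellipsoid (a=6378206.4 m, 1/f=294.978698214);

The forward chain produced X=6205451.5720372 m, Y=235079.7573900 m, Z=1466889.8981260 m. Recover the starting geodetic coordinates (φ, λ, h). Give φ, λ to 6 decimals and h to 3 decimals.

start: X=6205451.5720, Y=235079.7574, Z=1466889.8981 m
→ geod (Bowring, a=6378206.400): φ=13.37793500°, λ=2.16948600°, h=3745.7180 m

φ=13.377935°, λ=2.169486°, h=3745.718 m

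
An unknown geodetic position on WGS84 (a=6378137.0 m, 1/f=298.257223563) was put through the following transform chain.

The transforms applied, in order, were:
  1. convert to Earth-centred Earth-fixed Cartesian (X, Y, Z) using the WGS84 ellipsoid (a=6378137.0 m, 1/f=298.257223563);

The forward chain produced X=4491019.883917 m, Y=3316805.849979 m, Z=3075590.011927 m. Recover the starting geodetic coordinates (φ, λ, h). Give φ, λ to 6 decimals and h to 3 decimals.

start: X=4491019.8839, Y=3316805.8500, Z=3075590.0119 m
→ geod (Bowring, a=6378137.000): φ=29.01239300°, λ=36.44741700°, h=1005.1890 m

φ=29.012393°, λ=36.447417°, h=1005.189 m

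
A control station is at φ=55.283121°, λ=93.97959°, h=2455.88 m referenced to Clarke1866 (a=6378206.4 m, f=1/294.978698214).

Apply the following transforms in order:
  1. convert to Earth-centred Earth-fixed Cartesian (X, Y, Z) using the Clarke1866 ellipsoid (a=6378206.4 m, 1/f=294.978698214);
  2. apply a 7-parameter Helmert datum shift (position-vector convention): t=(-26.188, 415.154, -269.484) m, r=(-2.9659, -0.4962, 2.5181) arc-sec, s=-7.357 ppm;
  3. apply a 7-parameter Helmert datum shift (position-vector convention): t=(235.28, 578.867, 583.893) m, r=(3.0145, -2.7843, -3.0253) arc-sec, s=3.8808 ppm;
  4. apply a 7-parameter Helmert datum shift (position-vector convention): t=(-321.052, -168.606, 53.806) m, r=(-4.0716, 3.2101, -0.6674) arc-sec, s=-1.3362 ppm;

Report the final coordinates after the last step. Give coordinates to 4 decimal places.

X=-252868.7471 m, Y=3634389.4929 m, Z=5221486.9229 m

start: φ=55.283121°, λ=93.979590°, h=2455.880 m
→ ECEF (a=6378206.400, f=1/294.978698214): X=-252776.9318, Y=3633478.2780, Z=5221214.8052
→ Helmert 7p (PV): X=-252858.1780, Y=3633938.6903, Z=5220854.0549
→ Helmert 7p (PV): X=-252641.0547, Y=3634459.0671, Z=5221507.9049
→ Helmert 7p (PV): X=-252868.7471, Y=3634389.4929, Z=5221486.9229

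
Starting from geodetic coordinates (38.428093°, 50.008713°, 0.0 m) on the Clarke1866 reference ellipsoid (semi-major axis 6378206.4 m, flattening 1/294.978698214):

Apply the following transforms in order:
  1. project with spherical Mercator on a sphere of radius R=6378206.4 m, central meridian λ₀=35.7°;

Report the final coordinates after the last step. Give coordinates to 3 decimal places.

E=1592855.977 m, N=4640129.253 m

start: φ=38.428093°, λ=50.008713°, h=0.000 m
→ merc (R=6378206.4, λ₀=35.7°): E=1592855.9766, N=4640129.2526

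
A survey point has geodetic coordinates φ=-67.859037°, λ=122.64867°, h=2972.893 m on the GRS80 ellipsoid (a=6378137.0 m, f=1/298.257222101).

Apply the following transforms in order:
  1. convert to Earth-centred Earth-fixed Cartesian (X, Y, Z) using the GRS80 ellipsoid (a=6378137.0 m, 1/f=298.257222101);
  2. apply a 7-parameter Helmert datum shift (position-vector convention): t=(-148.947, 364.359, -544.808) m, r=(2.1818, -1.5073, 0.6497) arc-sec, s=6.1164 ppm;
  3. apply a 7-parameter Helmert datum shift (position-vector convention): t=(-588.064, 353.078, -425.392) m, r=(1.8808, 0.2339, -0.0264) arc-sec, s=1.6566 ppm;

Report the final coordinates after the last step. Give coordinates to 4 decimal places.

X=-1301897.1013 m, Y=2031641.3250 m, Z=-5888923.0832 m

start: φ=-67.859037°, λ=122.648670°, h=2972.893 m
→ ECEF (a=6378137.000, f=1/298.257222101): X=-1301180.1888, Y=2030796.0591, Z=-5887939.0852
→ Helmert 7p (PV): X=-1301300.4641, Y=2031231.0218, Z=-5888507.9335
→ Helmert 7p (PV): X=-1301897.1013, Y=2031641.3250, Z=-5888923.0832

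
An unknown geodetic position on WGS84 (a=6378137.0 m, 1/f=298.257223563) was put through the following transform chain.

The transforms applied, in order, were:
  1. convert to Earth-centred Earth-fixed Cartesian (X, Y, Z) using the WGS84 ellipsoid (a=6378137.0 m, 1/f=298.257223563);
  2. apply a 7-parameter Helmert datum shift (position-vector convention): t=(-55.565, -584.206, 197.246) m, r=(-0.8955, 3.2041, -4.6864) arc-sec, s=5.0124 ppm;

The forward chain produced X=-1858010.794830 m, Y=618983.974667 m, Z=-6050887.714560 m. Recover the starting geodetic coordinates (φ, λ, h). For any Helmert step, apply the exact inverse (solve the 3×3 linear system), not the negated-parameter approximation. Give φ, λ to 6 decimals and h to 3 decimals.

start: X=-1858010.7948, Y=618983.9747, Z=-6050887.7146 m
→ Helmert⁻¹: X=-1857865.9964, Y=619549.1347, Z=-6051080.8004
→ geod (Bowring, a=6378137.000): φ=-72.17813300°, λ=161.55782200°, h=1346.0730 m

φ=-72.178133°, λ=161.557822°, h=1346.073 m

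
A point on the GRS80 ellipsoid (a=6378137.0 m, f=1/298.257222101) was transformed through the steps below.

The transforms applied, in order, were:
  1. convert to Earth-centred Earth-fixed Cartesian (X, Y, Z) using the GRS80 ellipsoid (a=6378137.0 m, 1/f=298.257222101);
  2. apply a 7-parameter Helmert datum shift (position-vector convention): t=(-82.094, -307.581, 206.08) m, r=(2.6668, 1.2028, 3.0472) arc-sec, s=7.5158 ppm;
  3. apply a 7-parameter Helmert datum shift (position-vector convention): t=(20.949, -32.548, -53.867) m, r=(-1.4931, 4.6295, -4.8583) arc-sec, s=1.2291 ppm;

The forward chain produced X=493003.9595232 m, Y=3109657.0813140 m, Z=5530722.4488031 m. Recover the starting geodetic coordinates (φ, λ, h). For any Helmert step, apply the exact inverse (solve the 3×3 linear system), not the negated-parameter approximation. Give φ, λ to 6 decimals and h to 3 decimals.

φ=60.509964°, λ=80.994598°, h=2126.624 m

start: X=493003.9595, Y=3109657.0813, Z=5530722.4488 m
→ Helmert⁻¹: X=492785.0248, Y=3109657.3780, Z=5530803.0883
→ Helmert⁻¹: X=492877.1091, Y=3110005.8080, Z=5530518.1065
→ geod (Bowring, a=6378137.000): φ=60.50996400°, λ=80.99459800°, h=2126.6240 m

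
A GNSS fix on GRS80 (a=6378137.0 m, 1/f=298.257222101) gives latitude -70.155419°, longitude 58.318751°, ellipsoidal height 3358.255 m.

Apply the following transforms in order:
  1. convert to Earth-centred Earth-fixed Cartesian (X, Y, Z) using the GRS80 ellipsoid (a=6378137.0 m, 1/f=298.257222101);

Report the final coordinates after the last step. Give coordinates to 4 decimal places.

X=1141122.0506 m, Y=1848987.2668 m, Z=-5980107.0236 m

start: φ=-70.155419°, λ=58.318751°, h=3358.255 m
→ ECEF (a=6378137.000, f=1/298.257222101): X=1141122.0506, Y=1848987.2668, Z=-5980107.0236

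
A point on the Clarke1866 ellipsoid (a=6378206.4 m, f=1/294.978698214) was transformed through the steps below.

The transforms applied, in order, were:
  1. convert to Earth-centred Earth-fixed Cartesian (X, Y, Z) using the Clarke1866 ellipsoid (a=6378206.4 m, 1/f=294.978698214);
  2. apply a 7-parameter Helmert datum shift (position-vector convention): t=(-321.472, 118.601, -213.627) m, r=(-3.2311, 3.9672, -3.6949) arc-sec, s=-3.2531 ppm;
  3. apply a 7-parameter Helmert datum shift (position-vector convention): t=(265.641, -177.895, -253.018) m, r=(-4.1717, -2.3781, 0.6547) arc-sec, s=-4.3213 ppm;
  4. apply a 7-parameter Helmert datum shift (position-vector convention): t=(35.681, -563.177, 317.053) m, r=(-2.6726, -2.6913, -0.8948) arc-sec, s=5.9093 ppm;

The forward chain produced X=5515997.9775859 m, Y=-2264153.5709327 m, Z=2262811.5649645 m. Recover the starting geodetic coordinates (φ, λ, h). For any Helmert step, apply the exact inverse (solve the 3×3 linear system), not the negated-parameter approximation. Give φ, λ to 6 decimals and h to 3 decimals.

start: X=5515997.9776, Y=-2264153.5709, Z=2262811.5650 m
→ Helmert⁻¹: X=5515969.0400, Y=-2263582.4028, Z=2262379.8415
→ Helmert⁻¹: X=5515746.1352, Y=-2263477.5558, Z=2262533.2653
→ Helmert⁻¹: X=5516082.5772, Y=-2263540.1556, Z=2262824.8891
→ geod (Bowring, a=6378206.400): φ=20.91177000°, λ=-22.31093400°, h=1922.2190 m

φ=20.911770°, λ=-22.310934°, h=1922.219 m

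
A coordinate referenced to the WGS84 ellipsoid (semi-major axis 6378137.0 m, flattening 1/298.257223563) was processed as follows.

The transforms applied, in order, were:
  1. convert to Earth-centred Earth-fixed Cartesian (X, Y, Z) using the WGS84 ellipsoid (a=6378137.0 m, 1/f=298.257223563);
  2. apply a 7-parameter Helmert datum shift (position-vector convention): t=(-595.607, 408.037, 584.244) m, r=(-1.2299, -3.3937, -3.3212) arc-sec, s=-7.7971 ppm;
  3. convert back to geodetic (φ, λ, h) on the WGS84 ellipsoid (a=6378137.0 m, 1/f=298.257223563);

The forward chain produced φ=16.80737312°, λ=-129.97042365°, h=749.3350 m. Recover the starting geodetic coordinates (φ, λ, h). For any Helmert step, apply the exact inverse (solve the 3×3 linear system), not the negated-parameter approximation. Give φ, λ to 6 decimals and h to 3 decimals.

start: φ=16.807373°, λ=-129.970424°, h=749.335 m
→ ECEF (a=6378137.000, f=1/298.257223563): X=-3923797.9476, Y=-4681105.5475, Z=1832653.4512
→ Helmert⁻¹: X=-3923127.4046, Y=-4681624.1802, Z=1832120.1246
→ geod (Bowring, a=6378137.000): φ=16.80284700°, λ=-129.96247800°, h=563.3350 m

φ=16.802847°, λ=-129.962478°, h=563.335 m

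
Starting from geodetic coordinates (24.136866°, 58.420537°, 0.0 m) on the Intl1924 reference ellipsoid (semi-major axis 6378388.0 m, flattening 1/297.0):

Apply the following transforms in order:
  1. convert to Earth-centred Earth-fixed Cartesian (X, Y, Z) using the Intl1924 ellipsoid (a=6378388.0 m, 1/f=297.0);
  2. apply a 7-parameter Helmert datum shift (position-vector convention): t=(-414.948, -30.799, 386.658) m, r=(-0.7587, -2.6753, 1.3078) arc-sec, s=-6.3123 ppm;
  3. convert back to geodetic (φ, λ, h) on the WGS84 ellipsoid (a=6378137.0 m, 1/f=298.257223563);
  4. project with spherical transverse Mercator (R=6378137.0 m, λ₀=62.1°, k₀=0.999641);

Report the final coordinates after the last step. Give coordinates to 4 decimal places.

start: φ=24.136866°, λ=58.420537°, h=0.000 m
→ ECEF (a=6378388.000, f=1/297.0): X=3049919.8457, Y=4961557.9297, Z=2592158.9533
→ Helmert 7p (PV): X=3049420.5670, Y=4961524.6840, Z=2592550.5568
→ geod (Bowring, a=6378137.000): φ=24.14054793°, λ=58.42455039°, h=131.4749 m
→ tm (R=6378137.0, λ₀=62.1°): E=-373403.3892, N=2691251.4147

E=-373403.3892 m, N=2691251.4147 m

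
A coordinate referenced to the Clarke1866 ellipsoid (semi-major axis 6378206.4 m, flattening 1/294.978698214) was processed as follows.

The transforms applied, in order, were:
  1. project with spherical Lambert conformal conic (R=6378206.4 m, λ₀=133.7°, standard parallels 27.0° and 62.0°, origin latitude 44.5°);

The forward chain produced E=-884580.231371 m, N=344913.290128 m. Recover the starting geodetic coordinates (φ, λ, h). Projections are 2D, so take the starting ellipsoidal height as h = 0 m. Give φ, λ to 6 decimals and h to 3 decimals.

start: E=-884580.2314, N=344913.2901 m
→ lcc⁻¹: φ=47.11182500°, λ=121.40845200°

φ=47.111825°, λ=121.408452°, h=0.000 m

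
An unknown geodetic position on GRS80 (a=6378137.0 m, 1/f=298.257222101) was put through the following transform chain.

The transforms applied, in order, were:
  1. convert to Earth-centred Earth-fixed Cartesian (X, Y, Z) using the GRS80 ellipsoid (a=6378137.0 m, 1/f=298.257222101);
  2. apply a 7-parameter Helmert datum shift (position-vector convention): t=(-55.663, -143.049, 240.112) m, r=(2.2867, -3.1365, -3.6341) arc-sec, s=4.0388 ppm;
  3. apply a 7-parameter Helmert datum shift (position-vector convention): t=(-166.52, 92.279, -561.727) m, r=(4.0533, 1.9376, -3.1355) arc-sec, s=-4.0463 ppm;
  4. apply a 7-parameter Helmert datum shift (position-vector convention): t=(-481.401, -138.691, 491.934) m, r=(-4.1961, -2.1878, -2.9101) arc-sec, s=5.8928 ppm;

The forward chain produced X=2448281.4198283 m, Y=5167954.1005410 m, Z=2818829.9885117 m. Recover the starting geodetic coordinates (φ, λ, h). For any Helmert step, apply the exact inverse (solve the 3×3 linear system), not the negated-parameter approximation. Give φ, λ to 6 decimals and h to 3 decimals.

φ=26.388622°, λ=64.647917°, h=1919.672 m

start: X=2448281.4198, Y=5167954.1005, Z=2818829.9885 m
→ Helmert⁻¹: X=2448705.3713, Y=5168039.5494, Z=2818400.6087
→ Helmert⁻¹: X=2448776.7588, Y=5168060.8002, Z=2818895.1880
→ Helmert⁻¹: X=2448774.3333, Y=5168257.3671, Z=2818549.1590
→ geod (Bowring, a=6378137.000): φ=26.38862200°, λ=64.64791700°, h=1919.6720 m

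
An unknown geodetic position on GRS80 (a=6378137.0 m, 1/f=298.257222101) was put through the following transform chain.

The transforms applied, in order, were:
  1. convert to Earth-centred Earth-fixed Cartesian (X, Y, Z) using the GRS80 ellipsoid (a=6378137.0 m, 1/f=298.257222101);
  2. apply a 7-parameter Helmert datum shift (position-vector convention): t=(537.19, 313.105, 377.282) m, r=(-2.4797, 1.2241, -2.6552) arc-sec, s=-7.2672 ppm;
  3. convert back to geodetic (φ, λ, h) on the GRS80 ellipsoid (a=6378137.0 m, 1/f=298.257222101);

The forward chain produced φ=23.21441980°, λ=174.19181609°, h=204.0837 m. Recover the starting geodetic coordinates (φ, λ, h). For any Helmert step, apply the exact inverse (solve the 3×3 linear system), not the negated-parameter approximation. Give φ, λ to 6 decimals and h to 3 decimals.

φ=23.209229°, λ=174.196434°, h=563.703 m

start: φ=23.214420°, λ=174.191816°, h=204.084 m
→ ECEF (a=6378137.000, f=1/298.257222101): X=-5834867.7339, Y=593526.2925, Z=2498640.6985
→ Helmert⁻¹: X=-5835469.7925, Y=593112.3460, Z=2498254.0711
→ geod (Bowring, a=6378137.000): φ=23.20922900°, λ=174.19643400°, h=563.7030 m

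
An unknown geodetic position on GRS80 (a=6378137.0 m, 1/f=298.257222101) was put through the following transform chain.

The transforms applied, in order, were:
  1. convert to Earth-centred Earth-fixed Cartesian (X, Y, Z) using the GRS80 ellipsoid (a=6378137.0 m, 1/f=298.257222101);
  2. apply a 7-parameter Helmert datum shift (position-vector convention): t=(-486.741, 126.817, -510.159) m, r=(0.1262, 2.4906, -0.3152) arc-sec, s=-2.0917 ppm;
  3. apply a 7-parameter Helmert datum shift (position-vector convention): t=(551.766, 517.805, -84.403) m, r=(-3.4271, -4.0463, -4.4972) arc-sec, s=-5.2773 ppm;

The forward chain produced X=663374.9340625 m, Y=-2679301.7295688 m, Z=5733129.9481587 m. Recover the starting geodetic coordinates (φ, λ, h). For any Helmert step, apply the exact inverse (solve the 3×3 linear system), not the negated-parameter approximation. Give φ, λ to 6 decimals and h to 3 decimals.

start: X=663374.9341, Y=-2679301.7296, Z=5733129.9482 m
→ Helmert⁻¹: X=662997.5643, Y=-2679914.4787, Z=5733187.0743
→ Helmert⁻¹: X=663420.5552, Y=-2680042.3797, Z=5733718.8769
→ geod (Bowring, a=6378137.000): φ=64.43803200°, λ=-76.09643200°, h=3065.3700 m

φ=64.438032°, λ=-76.096432°, h=3065.370 m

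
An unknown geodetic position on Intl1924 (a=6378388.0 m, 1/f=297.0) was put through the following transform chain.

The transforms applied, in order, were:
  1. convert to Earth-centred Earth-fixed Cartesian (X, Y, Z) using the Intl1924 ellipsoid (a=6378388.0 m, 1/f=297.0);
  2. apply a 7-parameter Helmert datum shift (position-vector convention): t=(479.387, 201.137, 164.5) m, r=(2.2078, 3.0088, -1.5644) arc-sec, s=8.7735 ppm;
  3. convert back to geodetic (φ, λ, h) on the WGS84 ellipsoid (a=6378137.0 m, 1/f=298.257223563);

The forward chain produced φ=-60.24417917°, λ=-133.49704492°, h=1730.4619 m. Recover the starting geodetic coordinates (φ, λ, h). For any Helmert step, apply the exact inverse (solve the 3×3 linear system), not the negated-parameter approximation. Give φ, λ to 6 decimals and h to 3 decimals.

φ=-60.242044°, λ=-133.498601°, h=1871.472 m

start: φ=-60.244179°, λ=-133.497045°, h=1730.462 m
→ ECEF (a=6378137.000, f=1/298.257223563): X=-2184976.2652, Y=-2302722.4065, Z=-5515531.7193
→ Helmert⁻¹: X=-2185338.5542, Y=-2302978.9516, Z=-5515655.0550
→ geod (Bowring, a=6378388.000): φ=-60.24204400°, λ=-133.49860100°, h=1871.4720 m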